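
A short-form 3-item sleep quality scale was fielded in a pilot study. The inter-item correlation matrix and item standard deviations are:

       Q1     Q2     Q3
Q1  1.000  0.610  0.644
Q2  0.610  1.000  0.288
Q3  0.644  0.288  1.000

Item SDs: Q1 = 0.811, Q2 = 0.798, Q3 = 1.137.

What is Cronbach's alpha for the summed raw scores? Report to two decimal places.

Σσ²ᵢ = 0.811² + 0.798² + 1.137² = 2.5873
Covariances σ_ij = r_ij · s_i · s_j:
  σ(Q1,Q2) = 0.610 × 0.811 × 0.798 = 0.3948
  σ(Q1,Q3) = 0.644 × 0.811 × 1.137 = 0.5938
  σ(Q2,Q3) = 0.288 × 0.798 × 1.137 = 0.2613
σ²_T = Σσ²ᵢ + 2·Σσ_ij = 2.5873 + 2 × 1.2499 = 5.0871
α = (3/2)·(1 − 2.5873/5.0871) = 0.74

Cronbach's alpha = 0.74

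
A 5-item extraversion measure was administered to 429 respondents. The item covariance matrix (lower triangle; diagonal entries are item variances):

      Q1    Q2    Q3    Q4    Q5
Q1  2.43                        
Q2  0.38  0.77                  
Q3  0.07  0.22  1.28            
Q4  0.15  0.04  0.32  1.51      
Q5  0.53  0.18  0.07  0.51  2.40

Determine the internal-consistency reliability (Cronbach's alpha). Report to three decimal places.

Σσᵢ² = 2.43 + 0.77 + 1.28 + 1.51 + 2.40 = 8.39
Sum of the distinct covariances = 2.47
Var(T) = 8.39 + 2 × 2.47 = 13.33
α = (k/(k−1))·(1 − Σσᵢ²/Var(T)) = (5/4)·(1 − 8.39/13.33) = 0.463

α = 0.463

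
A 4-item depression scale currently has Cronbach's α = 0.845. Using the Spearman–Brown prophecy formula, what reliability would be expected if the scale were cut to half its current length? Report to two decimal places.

predicted reliability = 0.73

Length factor m = 1/2
α' = m·α / (1 − (1−m)·α)
   = 1/2 × 0.845 / (1 − (1 − 1/2) × 0.845)
   = 0.4225 / 0.5775 = 0.73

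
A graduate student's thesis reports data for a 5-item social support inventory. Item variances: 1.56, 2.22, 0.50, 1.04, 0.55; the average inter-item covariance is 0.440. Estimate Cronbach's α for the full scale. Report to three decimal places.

α = 0.750

sum of item variances = 1.56 + 2.22 + 0.50 + 1.04 + 0.55 = 5.87
Sum of the 10 distinct covariances = 10 × 0.440 = 4.400
total variance = sum of item variances + 2·Σcov = 5.87 + 2 × 4.400 = 14.670
α = (5/4)·(1 − 5.87/14.670) = 0.750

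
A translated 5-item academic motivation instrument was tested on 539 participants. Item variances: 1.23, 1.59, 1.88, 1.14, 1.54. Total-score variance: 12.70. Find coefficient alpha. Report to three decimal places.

Σσᵢ² = 1.23 + 1.59 + 1.88 + 1.14 + 1.54 = 7.38
α = (k/(k−1))·(1 − Σσᵢ²/σ²_total) = (5/4)·(1 − 7.38/12.70) = 0.524

α = 0.524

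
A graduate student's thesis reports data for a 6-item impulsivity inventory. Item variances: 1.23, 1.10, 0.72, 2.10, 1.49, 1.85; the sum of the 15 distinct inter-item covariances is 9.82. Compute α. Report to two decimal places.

α = 0.84

Σσᵢ² = 1.23 + 1.10 + 0.72 + 2.10 + 1.49 + 1.85 = 8.49
Sum of distinct covariances = 9.82
total variance = Σσᵢ² + 2·Σcov = 8.49 + 2 × 9.82 = 28.13
α = (6/5)·(1 − 8.49/28.13) = 0.84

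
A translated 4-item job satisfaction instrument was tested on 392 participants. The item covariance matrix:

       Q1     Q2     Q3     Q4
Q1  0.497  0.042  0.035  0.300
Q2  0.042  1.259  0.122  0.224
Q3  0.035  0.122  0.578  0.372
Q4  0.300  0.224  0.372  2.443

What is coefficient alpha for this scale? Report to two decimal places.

coefficient alpha = 0.42

Σσ²ᵢ = 0.497 + 1.259 + 0.578 + 2.443 = 4.777
Sum of off-diagonal covariances = 1.095
σ²_total = 4.777 + 2 × 1.095 = 6.967
α = (k/(k−1))·(1 − Σσ²ᵢ/σ²_total) = (4/3)·(1 − 4.777/6.967) = 0.42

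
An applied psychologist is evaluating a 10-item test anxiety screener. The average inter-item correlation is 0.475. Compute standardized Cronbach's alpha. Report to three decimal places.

standardized Cronbach's alpha = 0.900

Standardized α = k·r̄ / (1 + (k−1)·r̄) = 10 × 0.475 / (1 + 9 × 0.475)
  = 4.7500 / 5.2750 = 0.900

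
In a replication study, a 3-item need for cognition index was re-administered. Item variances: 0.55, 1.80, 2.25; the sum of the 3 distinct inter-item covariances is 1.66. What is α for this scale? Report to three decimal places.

α = 0.629

Σσᵢ² = 0.55 + 1.80 + 2.25 = 4.60
Sum of distinct covariances = 1.66
total variance = Σσᵢ² + 2·Σcov = 4.60 + 2 × 1.66 = 7.92
α = (3/2)·(1 − 4.60/7.92) = 0.629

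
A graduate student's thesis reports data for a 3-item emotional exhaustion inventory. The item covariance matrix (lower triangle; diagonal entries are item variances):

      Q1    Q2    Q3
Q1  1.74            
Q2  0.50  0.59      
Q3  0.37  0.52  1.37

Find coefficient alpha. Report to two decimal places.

α = 0.64

Σσᵢ² = 1.74 + 0.59 + 1.37 = 3.70
Sum of off-diagonal covariances = 1.39
σ²_T = 3.70 + 2 × 1.39 = 6.48
α = (k/(k−1))·(1 − Σσᵢ²/σ²_T) = (3/2)·(1 − 3.70/6.48) = 0.64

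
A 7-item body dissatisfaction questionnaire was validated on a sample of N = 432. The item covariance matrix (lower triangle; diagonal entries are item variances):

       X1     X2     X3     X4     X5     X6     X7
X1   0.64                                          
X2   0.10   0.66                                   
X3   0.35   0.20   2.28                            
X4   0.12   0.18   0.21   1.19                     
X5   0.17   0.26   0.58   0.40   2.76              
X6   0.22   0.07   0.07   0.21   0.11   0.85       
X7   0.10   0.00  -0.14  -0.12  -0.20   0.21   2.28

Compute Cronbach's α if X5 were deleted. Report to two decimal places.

Remaining items: X1, X2, X3, X4, X6, X7 (k = 6).
sum of item variances = 0.64 + 0.66 + 2.28 + 1.19 + 0.85 + 2.28 = 7.90
Var(T) = 7.90 + 2 × 1.78 = 11.46
α (item deleted) = (6/5)·(1 − 7.90/11.46) = 0.37

α = 0.37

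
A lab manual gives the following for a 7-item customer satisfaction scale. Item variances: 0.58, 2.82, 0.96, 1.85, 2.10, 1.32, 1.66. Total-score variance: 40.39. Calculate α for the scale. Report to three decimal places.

α = 0.841

Σσᵢ² = 0.58 + 2.82 + 0.96 + 1.85 + 2.10 + 1.32 + 1.66 = 11.29
α = (k/(k−1))·(1 − Σσᵢ²/σ²_total) = (7/6)·(1 − 11.29/40.39) = 0.841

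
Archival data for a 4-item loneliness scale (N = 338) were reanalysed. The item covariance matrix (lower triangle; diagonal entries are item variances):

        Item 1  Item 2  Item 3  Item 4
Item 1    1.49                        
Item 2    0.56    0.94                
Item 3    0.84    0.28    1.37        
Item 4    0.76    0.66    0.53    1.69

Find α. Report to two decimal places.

ΣVar(i) = 1.49 + 0.94 + 1.37 + 1.69 = 5.49
Sum of off-diagonal covariances = 3.63
Var(T) = 5.49 + 2 × 3.63 = 12.75
α = (k/(k−1))·(1 − ΣVar(i)/Var(T)) = (4/3)·(1 − 5.49/12.75) = 0.76

α = 0.76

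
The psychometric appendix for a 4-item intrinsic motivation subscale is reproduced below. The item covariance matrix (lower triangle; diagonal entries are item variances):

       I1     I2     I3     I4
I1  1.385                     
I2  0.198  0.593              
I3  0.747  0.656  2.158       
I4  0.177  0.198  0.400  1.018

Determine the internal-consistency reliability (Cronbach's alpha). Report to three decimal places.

Σσᵢ² = 1.385 + 0.593 + 2.158 + 1.018 = 5.154
Σ_{i<j} σ_ij = 2.376
σ²_T = 5.154 + 2 × 2.376 = 9.906
α = (k/(k−1))·(1 − Σσᵢ²/σ²_T) = (4/3)·(1 − 5.154/9.906) = 0.640

Cronbach's alpha = 0.640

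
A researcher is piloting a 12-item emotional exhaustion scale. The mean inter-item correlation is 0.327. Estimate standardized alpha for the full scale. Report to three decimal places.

Standardized α = k·r̄ / (1 + (k−1)·r̄) = 12 × 0.327 / (1 + 11 × 0.327)
  = 3.9240 / 4.5970 = 0.854

standardized alpha = 0.854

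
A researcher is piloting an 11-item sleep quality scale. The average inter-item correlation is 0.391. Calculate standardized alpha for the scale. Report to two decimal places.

α = 0.88

Standardized α = k·r̄ / (1 + (k−1)·r̄) = 11 × 0.391 / (1 + 10 × 0.391)
  = 4.3010 / 4.9100 = 0.88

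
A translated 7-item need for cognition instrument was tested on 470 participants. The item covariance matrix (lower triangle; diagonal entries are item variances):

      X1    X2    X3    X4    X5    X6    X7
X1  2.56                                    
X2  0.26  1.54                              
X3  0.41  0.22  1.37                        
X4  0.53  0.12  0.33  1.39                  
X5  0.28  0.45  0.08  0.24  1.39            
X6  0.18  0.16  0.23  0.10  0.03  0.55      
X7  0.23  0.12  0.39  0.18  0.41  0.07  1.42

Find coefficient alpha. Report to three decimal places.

coefficient alpha = 0.578

sum of item variances = 2.56 + 1.54 + 1.37 + 1.39 + 1.39 + 0.55 + 1.42 = 10.22
Sum of off-diagonal covariances = 5.02
σ²_total = 10.22 + 2 × 5.02 = 20.26
α = (k/(k−1))·(1 − sum of item variances/σ²_total) = (7/6)·(1 − 10.22/20.26) = 0.578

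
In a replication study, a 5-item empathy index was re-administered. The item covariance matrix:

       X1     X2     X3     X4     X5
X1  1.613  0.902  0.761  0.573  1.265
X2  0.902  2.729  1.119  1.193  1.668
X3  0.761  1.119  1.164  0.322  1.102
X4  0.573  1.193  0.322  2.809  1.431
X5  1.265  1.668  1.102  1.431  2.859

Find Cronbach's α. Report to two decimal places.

Σσᵢ² = 1.613 + 2.729 + 1.164 + 2.809 + 2.859 = 11.174
Σ_{i<j} σ_ij = 10.336
σ²_T = 11.174 + 2 × 10.336 = 31.846
α = (k/(k−1))·(1 − Σσᵢ²/σ²_T) = (5/4)·(1 − 11.174/31.846) = 0.81

α = 0.81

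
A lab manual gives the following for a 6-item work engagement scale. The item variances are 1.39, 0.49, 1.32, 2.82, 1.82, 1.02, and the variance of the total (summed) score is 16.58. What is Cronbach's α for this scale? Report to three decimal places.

α = 0.559

Σσᵢ² = 1.39 + 0.49 + 1.32 + 2.82 + 1.82 + 1.02 = 8.86
α = (k/(k−1))·(1 − Σσᵢ²/σ²_T) = (6/5)·(1 − 8.86/16.58) = 0.559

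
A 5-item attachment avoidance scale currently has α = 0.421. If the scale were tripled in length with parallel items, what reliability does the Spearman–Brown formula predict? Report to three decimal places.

predicted reliability = 0.686

Length factor m = 3
α' = m·α / (1 + (m−1)·α)
   = 3 × 0.421 / (1 + (3 − 1) × 0.421)
   = 1.2630 / 1.8420 = 0.686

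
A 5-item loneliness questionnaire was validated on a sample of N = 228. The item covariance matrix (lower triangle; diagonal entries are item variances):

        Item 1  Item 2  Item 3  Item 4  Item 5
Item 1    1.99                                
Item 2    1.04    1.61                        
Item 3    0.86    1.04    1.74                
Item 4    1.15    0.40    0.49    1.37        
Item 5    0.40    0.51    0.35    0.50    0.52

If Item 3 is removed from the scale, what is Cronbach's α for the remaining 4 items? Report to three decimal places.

Remaining items: Item 1, Item 2, Item 4, Item 5 (k = 4).
ΣVar(i) = 1.99 + 1.61 + 1.37 + 0.52 = 5.49
σ²_T = 5.49 + 2 × 4.00 = 13.49
α (item deleted) = (4/3)·(1 − 5.49/13.49) = 0.791

α = 0.791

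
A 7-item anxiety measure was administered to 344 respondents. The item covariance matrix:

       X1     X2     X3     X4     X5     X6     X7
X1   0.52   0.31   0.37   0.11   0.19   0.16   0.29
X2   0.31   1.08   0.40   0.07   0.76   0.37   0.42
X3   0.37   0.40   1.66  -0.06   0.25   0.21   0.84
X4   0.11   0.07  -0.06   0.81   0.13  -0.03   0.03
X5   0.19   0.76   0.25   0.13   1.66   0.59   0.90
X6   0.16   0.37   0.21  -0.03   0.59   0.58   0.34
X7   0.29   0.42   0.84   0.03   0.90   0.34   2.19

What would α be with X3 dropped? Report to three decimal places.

α = 0.691

Remaining items: X1, X2, X4, X5, X6, X7 (k = 6).
Σσ²ᵢ = 0.52 + 1.08 + 0.81 + 1.66 + 0.58 + 2.19 = 6.84
σ²_T = 6.84 + 2 × 4.64 = 16.12
α (item deleted) = (6/5)·(1 − 6.84/16.12) = 0.691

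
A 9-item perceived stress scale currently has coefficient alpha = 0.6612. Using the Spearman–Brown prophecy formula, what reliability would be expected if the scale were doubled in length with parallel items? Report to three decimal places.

predicted reliability = 0.796

Length factor m = 2
α' = m·α / (1 + (m−1)·α)
   = 2 × 0.6612 / (1 + (2 − 1) × 0.6612)
   = 1.3224 / 1.6612 = 0.796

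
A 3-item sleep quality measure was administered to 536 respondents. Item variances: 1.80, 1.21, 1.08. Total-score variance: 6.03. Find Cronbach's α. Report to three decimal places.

sum of item variances = 1.80 + 1.21 + 1.08 = 4.09
α = (k/(k−1))·(1 − sum of item variances/total variance) = (3/2)·(1 − 4.09/6.03) = 0.483

α = 0.483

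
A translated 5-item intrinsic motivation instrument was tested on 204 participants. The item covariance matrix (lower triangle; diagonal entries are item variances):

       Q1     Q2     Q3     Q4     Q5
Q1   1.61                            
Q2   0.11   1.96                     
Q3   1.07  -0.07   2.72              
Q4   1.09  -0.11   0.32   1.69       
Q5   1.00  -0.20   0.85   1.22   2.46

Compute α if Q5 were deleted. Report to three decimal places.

α = 0.502

Remaining items: Q1, Q2, Q3, Q4 (k = 4).
Σσᵢ² = 1.61 + 1.96 + 2.72 + 1.69 = 7.98
total variance = 7.98 + 2 × 2.41 = 12.80
α (item deleted) = (4/3)·(1 − 7.98/12.80) = 0.502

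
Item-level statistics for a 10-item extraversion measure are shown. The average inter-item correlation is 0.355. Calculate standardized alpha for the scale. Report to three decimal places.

standardized alpha = 0.846

Standardized α = k·r̄ / (1 + (k−1)·r̄) = 10 × 0.355 / (1 + 9 × 0.355)
  = 3.5500 / 4.1950 = 0.846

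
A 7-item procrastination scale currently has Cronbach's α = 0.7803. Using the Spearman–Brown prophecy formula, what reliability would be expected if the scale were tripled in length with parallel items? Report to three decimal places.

predicted reliability = 0.914

Length factor m = 3
α' = m·α / (1 + (m−1)·α)
   = 3 × 0.7803 / (1 + (3 − 1) × 0.7803)
   = 2.3409 / 2.5606 = 0.914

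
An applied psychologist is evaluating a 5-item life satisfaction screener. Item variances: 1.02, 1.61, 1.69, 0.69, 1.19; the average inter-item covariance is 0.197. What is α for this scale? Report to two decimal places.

α = 0.49

sum of item variances = 1.02 + 1.61 + 1.69 + 0.69 + 1.19 = 6.20
Sum of the 10 distinct covariances = 10 × 0.197 = 1.970
Var(T) = sum of item variances + 2·Σcov = 6.20 + 2 × 1.970 = 10.140
α = (5/4)·(1 − 6.20/10.140) = 0.49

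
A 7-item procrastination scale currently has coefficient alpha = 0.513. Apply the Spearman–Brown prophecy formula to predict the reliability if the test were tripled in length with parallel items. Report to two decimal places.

Length factor m = 3
α' = m·α / (1 + (m−1)·α)
   = 3 × 0.513 / (1 + (3 − 1) × 0.513)
   = 1.5390 / 2.0260 = 0.76

predicted reliability = 0.76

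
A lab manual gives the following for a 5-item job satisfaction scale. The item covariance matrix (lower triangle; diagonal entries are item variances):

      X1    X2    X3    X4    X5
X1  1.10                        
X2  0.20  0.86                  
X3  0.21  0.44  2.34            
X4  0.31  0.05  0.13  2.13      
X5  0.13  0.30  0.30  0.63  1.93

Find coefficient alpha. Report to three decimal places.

α = 0.491

sum of item variances = 1.10 + 0.86 + 2.34 + 2.13 + 1.93 = 8.36
Sum of the distinct covariances = 2.70
total variance = 8.36 + 2 × 2.70 = 13.76
α = (k/(k−1))·(1 − sum of item variances/total variance) = (5/4)·(1 − 8.36/13.76) = 0.491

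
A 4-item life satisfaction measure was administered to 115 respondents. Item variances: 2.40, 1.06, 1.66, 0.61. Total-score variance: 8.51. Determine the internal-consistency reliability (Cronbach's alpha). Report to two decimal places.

Σσᵢ² = 2.40 + 1.06 + 1.66 + 0.61 = 5.73
α = (k/(k−1))·(1 − Σσᵢ²/total variance) = (4/3)·(1 − 5.73/8.51) = 0.44

Cronbach's alpha = 0.44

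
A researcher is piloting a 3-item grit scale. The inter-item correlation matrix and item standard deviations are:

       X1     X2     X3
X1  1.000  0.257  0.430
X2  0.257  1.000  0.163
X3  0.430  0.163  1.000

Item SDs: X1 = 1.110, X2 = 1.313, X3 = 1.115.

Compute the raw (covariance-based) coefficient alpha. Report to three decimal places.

α = 0.529

Σσ²ᵢ = 1.110² + 1.313² + 1.115² = 4.1993
Covariances σ_ij = r_ij · s_i · s_j:
  σ(X1,X2) = 0.257 × 1.110 × 1.313 = 0.3746
  σ(X1,X3) = 0.430 × 1.110 × 1.115 = 0.5322
  σ(X2,X3) = 0.163 × 1.313 × 1.115 = 0.2386
σ²_T = Σσ²ᵢ + 2·Σσ_ij = 4.1993 + 2 × 1.1454 = 6.4901
α = (3/2)·(1 − 4.1993/6.4901) = 0.529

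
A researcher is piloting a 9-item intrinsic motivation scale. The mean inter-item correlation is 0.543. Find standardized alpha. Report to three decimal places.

standardized alpha = 0.914

Standardized α = k·r̄ / (1 + (k−1)·r̄) = 9 × 0.543 / (1 + 8 × 0.543)
  = 4.8870 / 5.3440 = 0.914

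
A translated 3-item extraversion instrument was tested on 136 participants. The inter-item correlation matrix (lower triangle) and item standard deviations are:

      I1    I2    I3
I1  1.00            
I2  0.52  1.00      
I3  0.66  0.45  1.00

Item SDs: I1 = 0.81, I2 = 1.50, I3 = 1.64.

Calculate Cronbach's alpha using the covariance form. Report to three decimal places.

Σσ²ᵢ = 0.81² + 1.50² + 1.64² = 5.5957
Covariances σ_ij = r_ij · s_i · s_j:
  σ(I1,I2) = 0.52 × 0.81 × 1.50 = 0.6318
  σ(I1,I3) = 0.66 × 0.81 × 1.64 = 0.8767
  σ(I2,I3) = 0.45 × 1.50 × 1.64 = 1.1070
σ²_T = Σσ²ᵢ + 2·Σσ_ij = 5.5957 + 2 × 2.6155 = 10.8267
α = (3/2)·(1 − 5.5957/10.8267) = 0.725

Cronbach's alpha = 0.725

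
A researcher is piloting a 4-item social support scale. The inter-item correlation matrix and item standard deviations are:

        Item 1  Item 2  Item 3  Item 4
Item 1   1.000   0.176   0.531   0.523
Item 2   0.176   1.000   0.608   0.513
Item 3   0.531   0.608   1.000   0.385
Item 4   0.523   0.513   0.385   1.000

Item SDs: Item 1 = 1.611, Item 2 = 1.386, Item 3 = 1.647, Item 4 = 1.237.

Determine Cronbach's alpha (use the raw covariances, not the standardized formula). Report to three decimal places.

Cronbach's alpha = 0.765

Σσ²ᵢ = 1.611² + 1.386² + 1.647² + 1.237² = 8.7591
Covariances σ_ij = r_ij · s_i · s_j:
  σ(Item 1,Item 2) = 0.176 × 1.611 × 1.386 = 0.3930
  σ(Item 1,Item 3) = 0.531 × 1.611 × 1.647 = 1.4089
  σ(Item 1,Item 4) = 0.523 × 1.611 × 1.237 = 1.0422
  σ(Item 2,Item 3) = 0.608 × 1.386 × 1.647 = 1.3879
  σ(Item 2,Item 4) = 0.513 × 1.386 × 1.237 = 0.8795
  σ(Item 3,Item 4) = 0.385 × 1.647 × 1.237 = 0.7844
σ²_T = Σσ²ᵢ + 2·Σσ_ij = 8.7591 + 2 × 5.8959 = 20.5509
α = (4/3)·(1 − 8.7591/20.5509) = 0.765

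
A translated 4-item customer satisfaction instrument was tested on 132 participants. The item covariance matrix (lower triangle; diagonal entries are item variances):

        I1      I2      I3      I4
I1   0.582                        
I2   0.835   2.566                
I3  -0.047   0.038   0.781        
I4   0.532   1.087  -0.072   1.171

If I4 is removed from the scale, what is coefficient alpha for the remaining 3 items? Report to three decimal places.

coefficient alpha = 0.444

Remaining items: I1, I2, I3 (k = 3).
Σσ²ᵢ = 0.582 + 2.566 + 0.781 = 3.929
Var(T) = 3.929 + 2 × 0.826 = 5.581
α (item deleted) = (3/2)·(1 − 3.929/5.581) = 0.444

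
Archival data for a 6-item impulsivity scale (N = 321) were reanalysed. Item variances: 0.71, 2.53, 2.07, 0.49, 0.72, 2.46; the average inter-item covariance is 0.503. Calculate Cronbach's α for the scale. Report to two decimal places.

Cronbach's α = 0.75

sum of item variances = 0.71 + 2.53 + 2.07 + 0.49 + 0.72 + 2.46 = 8.98
Sum of the 15 distinct covariances = 15 × 0.503 = 7.545
σ²_T = sum of item variances + 2·Σcov = 8.98 + 2 × 7.545 = 24.070
α = (6/5)·(1 − 8.98/24.070) = 0.75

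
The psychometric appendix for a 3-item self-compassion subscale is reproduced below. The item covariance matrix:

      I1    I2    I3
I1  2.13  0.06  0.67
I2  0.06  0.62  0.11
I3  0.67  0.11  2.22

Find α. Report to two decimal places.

α = 0.38

sum of item variances = 2.13 + 0.62 + 2.22 = 4.97
Sum of the distinct covariances = 0.84
σ²_T = 4.97 + 2 × 0.84 = 6.65
α = (k/(k−1))·(1 − sum of item variances/σ²_T) = (3/2)·(1 − 4.97/6.65) = 0.38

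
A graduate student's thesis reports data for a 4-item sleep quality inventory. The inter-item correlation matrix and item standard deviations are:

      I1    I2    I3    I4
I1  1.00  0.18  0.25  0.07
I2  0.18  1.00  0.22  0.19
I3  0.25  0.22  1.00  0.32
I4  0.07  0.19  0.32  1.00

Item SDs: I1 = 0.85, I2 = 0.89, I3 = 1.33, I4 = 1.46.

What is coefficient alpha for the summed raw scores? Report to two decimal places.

Σσ²ᵢ = 0.85² + 0.89² + 1.33² + 1.46² = 5.4151
Covariances σ_ij = r_ij · s_i · s_j:
  σ(I1,I2) = 0.18 × 0.85 × 0.89 = 0.1362
  σ(I1,I3) = 0.25 × 0.85 × 1.33 = 0.2826
  σ(I1,I4) = 0.07 × 0.85 × 1.46 = 0.0869
  σ(I2,I3) = 0.22 × 0.89 × 1.33 = 0.2604
  σ(I2,I4) = 0.19 × 0.89 × 1.46 = 0.2469
  σ(I3,I4) = 0.32 × 1.33 × 1.46 = 0.6214
σ²_T = Σσ²ᵢ + 2·Σσ_ij = 5.4151 + 2 × 1.6344 = 8.6839
α = (4/3)·(1 − 5.4151/8.6839) = 0.50

coefficient alpha = 0.50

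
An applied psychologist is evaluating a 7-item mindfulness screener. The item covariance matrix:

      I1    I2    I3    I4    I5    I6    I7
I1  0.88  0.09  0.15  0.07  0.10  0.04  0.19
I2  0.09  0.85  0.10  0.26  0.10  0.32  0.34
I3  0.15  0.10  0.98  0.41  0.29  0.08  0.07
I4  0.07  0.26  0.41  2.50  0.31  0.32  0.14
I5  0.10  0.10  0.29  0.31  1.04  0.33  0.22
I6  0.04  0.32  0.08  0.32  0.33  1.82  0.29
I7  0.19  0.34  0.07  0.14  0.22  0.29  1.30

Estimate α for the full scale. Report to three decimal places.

sum of item variances = 0.88 + 0.85 + 0.98 + 2.50 + 1.04 + 1.82 + 1.30 = 9.37
Sum of off-diagonal covariances = 4.22
σ²_T = 9.37 + 2 × 4.22 = 17.81
α = (k/(k−1))·(1 − sum of item variances/σ²_T) = (7/6)·(1 − 9.37/17.81) = 0.553

α = 0.553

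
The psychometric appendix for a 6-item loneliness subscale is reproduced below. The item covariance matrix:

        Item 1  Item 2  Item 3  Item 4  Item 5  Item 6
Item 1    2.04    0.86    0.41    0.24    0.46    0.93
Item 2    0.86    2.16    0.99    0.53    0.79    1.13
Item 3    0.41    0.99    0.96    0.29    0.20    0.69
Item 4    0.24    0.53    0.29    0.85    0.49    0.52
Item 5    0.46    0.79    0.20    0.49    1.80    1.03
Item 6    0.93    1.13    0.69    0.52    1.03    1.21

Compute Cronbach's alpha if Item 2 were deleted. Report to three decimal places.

Remaining items: Item 1, Item 3, Item 4, Item 5, Item 6 (k = 5).
ΣVar(i) = 2.04 + 0.96 + 0.85 + 1.80 + 1.21 = 6.86
σ²_total = 6.86 + 2 × 5.26 = 17.38
α (item deleted) = (5/4)·(1 − 6.86/17.38) = 0.757

α = 0.757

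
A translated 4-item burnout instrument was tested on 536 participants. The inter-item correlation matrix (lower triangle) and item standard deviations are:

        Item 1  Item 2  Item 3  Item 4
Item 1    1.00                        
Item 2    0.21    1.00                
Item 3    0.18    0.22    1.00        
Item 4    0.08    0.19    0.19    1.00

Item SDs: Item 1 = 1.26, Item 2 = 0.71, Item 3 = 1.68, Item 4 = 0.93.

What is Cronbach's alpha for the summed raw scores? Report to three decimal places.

α = 0.424

Σσ²ᵢ = 1.26² + 0.71² + 1.68² + 0.93² = 5.7790
Covariances σ_ij = r_ij · s_i · s_j:
  σ(Item 1,Item 2) = 0.21 × 1.26 × 0.71 = 0.1879
  σ(Item 1,Item 3) = 0.18 × 1.26 × 1.68 = 0.3810
  σ(Item 1,Item 4) = 0.08 × 1.26 × 0.93 = 0.0937
  σ(Item 2,Item 3) = 0.22 × 0.71 × 1.68 = 0.2624
  σ(Item 2,Item 4) = 0.19 × 0.71 × 0.93 = 0.1255
  σ(Item 3,Item 4) = 0.19 × 1.68 × 0.93 = 0.2969
σ²_T = Σσ²ᵢ + 2·Σσ_ij = 5.7790 + 2 × 1.3474 = 8.4738
α = (4/3)·(1 − 5.7790/8.4738) = 0.424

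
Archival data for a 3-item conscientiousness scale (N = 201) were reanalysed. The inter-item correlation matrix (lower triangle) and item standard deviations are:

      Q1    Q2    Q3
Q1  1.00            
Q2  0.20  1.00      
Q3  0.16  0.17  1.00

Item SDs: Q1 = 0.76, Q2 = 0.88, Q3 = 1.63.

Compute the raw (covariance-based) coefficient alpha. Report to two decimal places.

Σσ²ᵢ = 0.76² + 0.88² + 1.63² = 4.0089
Covariances σ_ij = r_ij · s_i · s_j:
  σ(Q1,Q2) = 0.20 × 0.76 × 0.88 = 0.1338
  σ(Q1,Q3) = 0.16 × 0.76 × 1.63 = 0.1982
  σ(Q2,Q3) = 0.17 × 0.88 × 1.63 = 0.2438
σ²_T = Σσ²ᵢ + 2·Σσ_ij = 4.0089 + 2 × 0.5758 = 5.1605
α = (3/2)·(1 − 4.0089/5.1605) = 0.33

α = 0.33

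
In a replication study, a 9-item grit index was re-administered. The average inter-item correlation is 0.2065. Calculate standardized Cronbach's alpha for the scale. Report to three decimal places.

α = 0.701

Standardized α = k·r̄ / (1 + (k−1)·r̄) = 9 × 0.2065 / (1 + 8 × 0.2065)
  = 1.8585 / 2.6520 = 0.701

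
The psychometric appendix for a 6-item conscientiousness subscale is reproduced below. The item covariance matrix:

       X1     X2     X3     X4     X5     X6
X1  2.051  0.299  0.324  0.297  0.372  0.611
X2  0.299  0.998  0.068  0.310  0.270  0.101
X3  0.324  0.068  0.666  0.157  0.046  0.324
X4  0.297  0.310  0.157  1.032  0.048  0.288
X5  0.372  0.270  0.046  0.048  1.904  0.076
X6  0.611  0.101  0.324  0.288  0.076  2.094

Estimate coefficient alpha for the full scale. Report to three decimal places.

Σσᵢ² = 2.051 + 0.998 + 0.666 + 1.032 + 1.904 + 2.094 = 8.745
Sum of off-diagonal covariances = 3.591
σ²_T = 8.745 + 2 × 3.591 = 15.927
α = (k/(k−1))·(1 − Σσᵢ²/σ²_T) = (6/5)·(1 − 8.745/15.927) = 0.541

α = 0.541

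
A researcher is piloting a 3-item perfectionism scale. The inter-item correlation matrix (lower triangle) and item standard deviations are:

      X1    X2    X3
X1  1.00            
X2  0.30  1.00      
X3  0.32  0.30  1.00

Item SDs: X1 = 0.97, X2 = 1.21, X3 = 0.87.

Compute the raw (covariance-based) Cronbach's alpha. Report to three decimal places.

α = 0.559

Σσ²ᵢ = 0.97² + 1.21² + 0.87² = 3.1619
Covariances σ_ij = r_ij · s_i · s_j:
  σ(X1,X2) = 0.30 × 0.97 × 1.21 = 0.3521
  σ(X1,X3) = 0.32 × 0.97 × 0.87 = 0.2700
  σ(X2,X3) = 0.30 × 1.21 × 0.87 = 0.3158
σ²_T = Σσ²ᵢ + 2·Σσ_ij = 3.1619 + 2 × 0.9379 = 5.0377
α = (3/2)·(1 − 3.1619/5.0377) = 0.559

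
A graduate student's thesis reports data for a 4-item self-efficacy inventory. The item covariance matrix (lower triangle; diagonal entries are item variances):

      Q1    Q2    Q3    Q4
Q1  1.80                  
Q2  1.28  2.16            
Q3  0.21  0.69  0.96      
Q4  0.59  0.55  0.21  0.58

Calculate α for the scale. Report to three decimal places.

α = 0.749

Σσᵢ² = 1.80 + 2.16 + 0.96 + 0.58 = 5.50
Sum of the distinct covariances = 3.53
Var(T) = 5.50 + 2 × 3.53 = 12.56
α = (k/(k−1))·(1 − Σσᵢ²/Var(T)) = (4/3)·(1 − 5.50/12.56) = 0.749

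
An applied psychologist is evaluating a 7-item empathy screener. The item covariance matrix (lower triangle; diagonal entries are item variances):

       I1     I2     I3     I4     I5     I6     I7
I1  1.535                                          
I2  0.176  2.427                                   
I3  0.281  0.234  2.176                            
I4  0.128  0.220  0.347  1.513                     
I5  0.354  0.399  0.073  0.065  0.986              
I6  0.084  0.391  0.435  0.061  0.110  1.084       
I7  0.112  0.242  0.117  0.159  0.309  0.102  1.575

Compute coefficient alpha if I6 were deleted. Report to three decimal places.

α = 0.464

Remaining items: I1, I2, I3, I4, I5, I7 (k = 6).
ΣVar(i) = 1.535 + 2.427 + 2.176 + 1.513 + 0.986 + 1.575 = 10.212
σ²_total = 10.212 + 2 × 3.216 = 16.644
α (item deleted) = (6/5)·(1 − 10.212/16.644) = 0.464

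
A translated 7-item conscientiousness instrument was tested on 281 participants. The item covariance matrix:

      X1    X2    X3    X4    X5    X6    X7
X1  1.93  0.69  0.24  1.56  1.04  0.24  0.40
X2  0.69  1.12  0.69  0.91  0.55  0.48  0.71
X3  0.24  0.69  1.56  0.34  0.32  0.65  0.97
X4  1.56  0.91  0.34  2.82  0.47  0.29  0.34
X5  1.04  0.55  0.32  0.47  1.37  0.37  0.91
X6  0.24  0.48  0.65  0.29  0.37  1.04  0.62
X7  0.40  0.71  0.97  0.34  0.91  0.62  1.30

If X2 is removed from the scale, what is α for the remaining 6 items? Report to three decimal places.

Remaining items: X1, X3, X4, X5, X6, X7 (k = 6).
sum of item variances = 1.93 + 1.56 + 2.82 + 1.37 + 1.04 + 1.30 = 10.02
total variance = 10.02 + 2 × 8.76 = 27.54
α (item deleted) = (6/5)·(1 − 10.02/27.54) = 0.763

α = 0.763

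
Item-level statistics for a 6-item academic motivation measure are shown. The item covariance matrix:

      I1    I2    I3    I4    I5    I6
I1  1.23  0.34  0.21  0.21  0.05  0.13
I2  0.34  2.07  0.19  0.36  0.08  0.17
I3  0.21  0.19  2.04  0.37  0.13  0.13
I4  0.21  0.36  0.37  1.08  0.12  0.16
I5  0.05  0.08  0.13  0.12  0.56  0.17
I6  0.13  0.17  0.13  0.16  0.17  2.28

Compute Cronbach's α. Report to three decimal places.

α = 0.454

Σσᵢ² = 1.23 + 2.07 + 2.04 + 1.08 + 0.56 + 2.28 = 9.26
Sum of off-diagonal covariances = 2.82
total variance = 9.26 + 2 × 2.82 = 14.90
α = (k/(k−1))·(1 − Σσᵢ²/total variance) = (6/5)·(1 − 9.26/14.90) = 0.454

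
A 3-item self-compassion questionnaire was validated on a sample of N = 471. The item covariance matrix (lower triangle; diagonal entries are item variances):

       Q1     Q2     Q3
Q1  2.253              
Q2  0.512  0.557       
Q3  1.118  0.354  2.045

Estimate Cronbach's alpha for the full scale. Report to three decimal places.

Σσᵢ² = 2.253 + 0.557 + 2.045 = 4.855
Sum of off-diagonal covariances = 1.984
total variance = 4.855 + 2 × 1.984 = 8.823
α = (k/(k−1))·(1 − Σσᵢ²/total variance) = (3/2)·(1 − 4.855/8.823) = 0.675

Cronbach's alpha = 0.675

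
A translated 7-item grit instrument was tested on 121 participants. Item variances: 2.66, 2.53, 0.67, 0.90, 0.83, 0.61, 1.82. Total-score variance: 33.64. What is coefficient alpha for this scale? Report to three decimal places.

coefficient alpha = 0.819

Σσ²ᵢ = 2.66 + 2.53 + 0.67 + 0.90 + 0.83 + 0.61 + 1.82 = 10.02
α = (k/(k−1))·(1 − Σσ²ᵢ/Var(T)) = (7/6)·(1 − 10.02/33.64) = 0.819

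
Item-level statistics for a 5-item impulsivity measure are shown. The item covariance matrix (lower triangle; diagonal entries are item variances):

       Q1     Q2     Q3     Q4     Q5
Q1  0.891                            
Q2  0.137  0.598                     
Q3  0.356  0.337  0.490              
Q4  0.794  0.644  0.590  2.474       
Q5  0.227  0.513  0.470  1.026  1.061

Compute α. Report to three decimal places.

α = 0.811

Σσ²ᵢ = 0.891 + 0.598 + 0.490 + 2.474 + 1.061 = 5.514
Sum of off-diagonal covariances = 5.094
σ²_total = 5.514 + 2 × 5.094 = 15.702
α = (k/(k−1))·(1 − Σσ²ᵢ/σ²_total) = (5/4)·(1 − 5.514/15.702) = 0.811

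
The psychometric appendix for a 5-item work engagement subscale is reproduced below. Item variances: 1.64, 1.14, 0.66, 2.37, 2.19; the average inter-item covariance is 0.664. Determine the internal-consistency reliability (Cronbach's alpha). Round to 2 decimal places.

Cronbach's alpha = 0.78

Σσ²ᵢ = 1.64 + 1.14 + 0.66 + 2.37 + 2.19 = 8.00
Sum of the 10 distinct covariances = 10 × 0.664 = 6.640
Var(T) = Σσ²ᵢ + 2·Σcov = 8.00 + 2 × 6.640 = 21.280
α = (5/4)·(1 − 8.00/21.280) = 0.78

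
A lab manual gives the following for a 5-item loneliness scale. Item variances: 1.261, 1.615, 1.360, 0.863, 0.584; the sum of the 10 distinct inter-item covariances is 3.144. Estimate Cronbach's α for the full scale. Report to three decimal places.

sum of item variances = 1.261 + 1.615 + 1.360 + 0.863 + 0.584 = 5.683
Sum of distinct covariances = 3.144
σ²_T = sum of item variances + 2·Σcov = 5.683 + 2 × 3.144 = 11.971
α = (5/4)·(1 − 5.683/11.971) = 0.657

α = 0.657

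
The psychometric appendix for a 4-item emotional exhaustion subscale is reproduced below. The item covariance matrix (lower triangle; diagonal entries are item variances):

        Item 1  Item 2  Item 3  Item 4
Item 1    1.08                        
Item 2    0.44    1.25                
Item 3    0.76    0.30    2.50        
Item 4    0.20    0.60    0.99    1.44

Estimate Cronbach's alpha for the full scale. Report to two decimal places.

Cronbach's alpha = 0.68

Σσᵢ² = 1.08 + 1.25 + 2.50 + 1.44 = 6.27
Sum of off-diagonal covariances = 3.29
Var(T) = 6.27 + 2 × 3.29 = 12.85
α = (k/(k−1))·(1 − Σσᵢ²/Var(T)) = (4/3)·(1 − 6.27/12.85) = 0.68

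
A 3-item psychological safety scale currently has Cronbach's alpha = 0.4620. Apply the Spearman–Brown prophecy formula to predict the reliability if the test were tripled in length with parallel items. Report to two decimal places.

Length factor m = 3
α' = m·α / (1 + (m−1)·α)
   = 3 × 0.4620 / (1 + (3 − 1) × 0.4620)
   = 1.3860 / 1.9240 = 0.72

predicted reliability = 0.72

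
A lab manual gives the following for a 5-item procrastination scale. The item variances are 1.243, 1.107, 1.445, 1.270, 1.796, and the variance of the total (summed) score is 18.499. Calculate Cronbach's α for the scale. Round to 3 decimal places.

Σσ²ᵢ = 1.243 + 1.107 + 1.445 + 1.270 + 1.796 = 6.861
α = (k/(k−1))·(1 − Σσ²ᵢ/total variance) = (5/4)·(1 − 6.861/18.499) = 0.786

Cronbach's α = 0.786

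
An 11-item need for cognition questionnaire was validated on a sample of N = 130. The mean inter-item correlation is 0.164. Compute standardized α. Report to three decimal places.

Standardized α = k·r̄ / (1 + (k−1)·r̄) = 11 × 0.164 / (1 + 10 × 0.164)
  = 1.8040 / 2.6400 = 0.683

standardized α = 0.683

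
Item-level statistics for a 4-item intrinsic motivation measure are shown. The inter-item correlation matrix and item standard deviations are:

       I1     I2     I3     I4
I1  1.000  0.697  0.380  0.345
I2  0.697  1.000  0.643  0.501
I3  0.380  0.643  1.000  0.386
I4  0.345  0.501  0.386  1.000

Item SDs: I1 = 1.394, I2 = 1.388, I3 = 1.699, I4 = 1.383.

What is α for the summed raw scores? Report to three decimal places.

α = 0.790

Σσ²ᵢ = 1.394² + 1.388² + 1.699² + 1.383² = 8.6691
Covariances σ_ij = r_ij · s_i · s_j:
  σ(I1,I2) = 0.697 × 1.394 × 1.388 = 1.3486
  σ(I1,I3) = 0.380 × 1.394 × 1.699 = 0.9000
  σ(I1,I4) = 0.345 × 1.394 × 1.383 = 0.6651
  σ(I2,I3) = 0.643 × 1.388 × 1.699 = 1.5163
  σ(I2,I4) = 0.501 × 1.388 × 1.383 = 0.9617
  σ(I3,I4) = 0.386 × 1.699 × 1.383 = 0.9070
σ²_T = Σσ²ᵢ + 2·Σσ_ij = 8.6691 + 2 × 6.2987 = 21.2665
α = (4/3)·(1 − 8.6691/21.2665) = 0.790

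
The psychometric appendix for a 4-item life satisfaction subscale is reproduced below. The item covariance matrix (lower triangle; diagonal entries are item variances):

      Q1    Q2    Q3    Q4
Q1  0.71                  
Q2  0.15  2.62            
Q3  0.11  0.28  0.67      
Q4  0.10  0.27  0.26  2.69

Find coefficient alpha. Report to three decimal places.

coefficient alpha = 0.346

sum of item variances = 0.71 + 2.62 + 0.67 + 2.69 = 6.69
Σ_{i<j} σ_ij = 1.17
total variance = 6.69 + 2 × 1.17 = 9.03
α = (k/(k−1))·(1 − sum of item variances/total variance) = (4/3)·(1 − 6.69/9.03) = 0.346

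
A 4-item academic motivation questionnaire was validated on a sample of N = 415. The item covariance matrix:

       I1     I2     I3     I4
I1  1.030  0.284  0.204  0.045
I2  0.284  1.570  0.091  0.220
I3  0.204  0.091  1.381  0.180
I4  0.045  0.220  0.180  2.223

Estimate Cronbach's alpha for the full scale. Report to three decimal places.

Cronbach's alpha = 0.331

Σσᵢ² = 1.030 + 1.570 + 1.381 + 2.223 = 6.204
Sum of off-diagonal covariances = 1.024
Var(T) = 6.204 + 2 × 1.024 = 8.252
α = (k/(k−1))·(1 − Σσᵢ²/Var(T)) = (4/3)·(1 − 6.204/8.252) = 0.331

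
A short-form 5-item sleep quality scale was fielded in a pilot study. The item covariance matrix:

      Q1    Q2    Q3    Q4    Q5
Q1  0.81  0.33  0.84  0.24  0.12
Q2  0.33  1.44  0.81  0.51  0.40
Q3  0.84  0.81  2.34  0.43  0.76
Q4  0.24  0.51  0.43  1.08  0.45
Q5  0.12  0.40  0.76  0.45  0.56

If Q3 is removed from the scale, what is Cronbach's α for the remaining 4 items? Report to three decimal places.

Remaining items: Q1, Q2, Q4, Q5 (k = 4).
Σσ²ᵢ = 0.81 + 1.44 + 1.08 + 0.56 = 3.89
σ²_T = 3.89 + 2 × 2.05 = 7.99
α (item deleted) = (4/3)·(1 − 3.89/7.99) = 0.684

Cronbach's α = 0.684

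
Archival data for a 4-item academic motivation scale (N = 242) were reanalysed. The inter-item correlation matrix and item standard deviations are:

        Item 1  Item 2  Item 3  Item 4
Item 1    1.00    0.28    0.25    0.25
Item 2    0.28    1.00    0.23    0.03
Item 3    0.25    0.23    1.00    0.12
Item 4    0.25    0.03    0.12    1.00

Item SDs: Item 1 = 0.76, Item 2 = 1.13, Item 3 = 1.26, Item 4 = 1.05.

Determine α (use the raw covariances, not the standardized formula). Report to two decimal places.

α = 0.46

Σσ²ᵢ = 0.76² + 1.13² + 1.26² + 1.05² = 4.5446
Covariances σ_ij = r_ij · s_i · s_j:
  σ(Item 1,Item 2) = 0.28 × 0.76 × 1.13 = 0.2405
  σ(Item 1,Item 3) = 0.25 × 0.76 × 1.26 = 0.2394
  σ(Item 1,Item 4) = 0.25 × 0.76 × 1.05 = 0.1995
  σ(Item 2,Item 3) = 0.23 × 1.13 × 1.26 = 0.3275
  σ(Item 2,Item 4) = 0.03 × 1.13 × 1.05 = 0.0356
  σ(Item 3,Item 4) = 0.12 × 1.26 × 1.05 = 0.1588
σ²_T = Σσ²ᵢ + 2·Σσ_ij = 4.5446 + 2 × 1.2013 = 6.9472
α = (4/3)·(1 − 4.5446/6.9472) = 0.46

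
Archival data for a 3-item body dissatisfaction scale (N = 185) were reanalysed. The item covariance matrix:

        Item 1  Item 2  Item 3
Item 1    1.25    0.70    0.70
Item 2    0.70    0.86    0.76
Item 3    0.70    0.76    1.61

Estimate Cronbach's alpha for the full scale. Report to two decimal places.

α = 0.81

ΣVar(i) = 1.25 + 0.86 + 1.61 = 3.72
Σ_{i<j} σ_ij = 2.16
Var(T) = 3.72 + 2 × 2.16 = 8.04
α = (k/(k−1))·(1 − ΣVar(i)/Var(T)) = (3/2)·(1 − 3.72/8.04) = 0.81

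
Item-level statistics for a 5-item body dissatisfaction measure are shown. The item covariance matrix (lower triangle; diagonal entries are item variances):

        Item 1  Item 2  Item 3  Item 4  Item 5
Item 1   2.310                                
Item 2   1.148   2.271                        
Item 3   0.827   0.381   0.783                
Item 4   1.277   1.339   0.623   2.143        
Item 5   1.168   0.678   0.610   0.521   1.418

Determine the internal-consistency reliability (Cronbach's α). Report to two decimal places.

α = 0.82

sum of item variances = 2.310 + 2.271 + 0.783 + 2.143 + 1.418 = 8.925
Sum of the distinct covariances = 8.572
total variance = 8.925 + 2 × 8.572 = 26.069
α = (k/(k−1))·(1 − sum of item variances/total variance) = (5/4)·(1 − 8.925/26.069) = 0.82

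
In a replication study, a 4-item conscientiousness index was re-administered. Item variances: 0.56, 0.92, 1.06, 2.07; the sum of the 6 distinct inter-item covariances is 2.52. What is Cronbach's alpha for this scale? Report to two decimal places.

α = 0.70

Σσᵢ² = 0.56 + 0.92 + 1.06 + 2.07 = 4.61
Sum of distinct covariances = 2.52
total variance = Σσᵢ² + 2·Σcov = 4.61 + 2 × 2.52 = 9.65
α = (4/3)·(1 − 4.61/9.65) = 0.70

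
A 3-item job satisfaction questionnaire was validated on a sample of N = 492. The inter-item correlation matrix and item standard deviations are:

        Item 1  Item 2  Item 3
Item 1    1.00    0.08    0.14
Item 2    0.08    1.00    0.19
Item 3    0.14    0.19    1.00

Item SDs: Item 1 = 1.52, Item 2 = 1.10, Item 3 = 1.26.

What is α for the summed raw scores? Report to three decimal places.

Σσ²ᵢ = 1.52² + 1.10² + 1.26² = 5.1080
Covariances σ_ij = r_ij · s_i · s_j:
  σ(Item 1,Item 2) = 0.08 × 1.52 × 1.10 = 0.1338
  σ(Item 1,Item 3) = 0.14 × 1.52 × 1.26 = 0.2681
  σ(Item 2,Item 3) = 0.19 × 1.10 × 1.26 = 0.2633
σ²_T = Σσ²ᵢ + 2·Σσ_ij = 5.1080 + 2 × 0.6652 = 6.4384
α = (3/2)·(1 − 5.1080/6.4384) = 0.310

α = 0.310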